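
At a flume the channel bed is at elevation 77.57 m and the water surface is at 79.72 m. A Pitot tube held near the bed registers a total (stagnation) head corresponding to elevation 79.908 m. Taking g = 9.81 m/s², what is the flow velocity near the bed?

Near the bed, under hydrostatic conditions, the piezometric head (z + ψ) equals the free-surface elevation, 79.72 m.
Velocity head = total − piezometric = 79.908 − 79.72 = 0.188 m.
v = √(2g·h_v) = √(2 × 9.81 × 0.188) = 1.92 m/s.

v ≈ 1.92 m/s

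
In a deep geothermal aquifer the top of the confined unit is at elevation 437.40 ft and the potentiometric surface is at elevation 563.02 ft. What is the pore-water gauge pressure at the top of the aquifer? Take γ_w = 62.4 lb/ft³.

Pressure head at the aquifer top: ψ = h − z = 563.02 − 437.40 = 125.62 ft.
P = γψ/144 = 62.4 × 125.62 / 144 = 54.4 psi.

P ≈ 54.4 psi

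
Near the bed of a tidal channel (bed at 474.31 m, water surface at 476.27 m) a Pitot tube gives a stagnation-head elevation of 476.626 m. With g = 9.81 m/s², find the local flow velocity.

v ≈ 2.64 m/s

Near the bed, under hydrostatic conditions, the piezometric head (z + ψ) equals the free-surface elevation, 476.27 m.
Velocity head = total − piezometric = 476.626 − 476.27 = 0.356 m.
v = √(2g·h_v) = √(2 × 9.81 × 0.356) = 2.64 m/s.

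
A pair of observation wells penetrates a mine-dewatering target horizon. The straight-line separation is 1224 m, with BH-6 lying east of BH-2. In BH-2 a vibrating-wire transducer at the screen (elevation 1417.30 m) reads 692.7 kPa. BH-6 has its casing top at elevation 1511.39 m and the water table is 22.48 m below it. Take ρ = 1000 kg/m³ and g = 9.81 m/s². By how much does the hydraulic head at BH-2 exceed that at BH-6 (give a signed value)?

Δh ≈ -1.00 m

Pressure head at BH-2: ψ = P/(ρg) = 692.7×1000 / (1000 × 9.81) = 70.61 m.
Total head at BH-2: h = z + ψ = 1417.30 + 70.61 = 1487.91 m.
Total head at BH-6: h = 1511.39 − 22.48 = 1488.91 m.
Head difference: h(BH-2) − h(BH-6) = 1487.91 − 1488.91 = -1.00 m.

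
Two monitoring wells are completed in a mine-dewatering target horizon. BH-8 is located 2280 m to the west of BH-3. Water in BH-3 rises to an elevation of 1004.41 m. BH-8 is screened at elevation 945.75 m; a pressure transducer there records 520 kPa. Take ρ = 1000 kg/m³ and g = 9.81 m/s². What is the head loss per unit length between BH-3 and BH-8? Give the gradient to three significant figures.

i ≈ 0.00248 m/m

Total head at BH-3: h = 1004.41 m (water level in the piezometer is the total head).
Pressure head at BH-8: ψ = P/(ρg) = 520×1000 / (1000 × 9.81) = 53.01 m.
Total head at BH-8: h = z + ψ = 945.75 + 53.01 = 998.76 m.
Head difference: h(BH-3) − h(BH-8) = 1004.41 − 998.76 = 5.65 m.
Hydraulic gradient: i = |Δh| / L = 5.65 / 2280 = 0.00248.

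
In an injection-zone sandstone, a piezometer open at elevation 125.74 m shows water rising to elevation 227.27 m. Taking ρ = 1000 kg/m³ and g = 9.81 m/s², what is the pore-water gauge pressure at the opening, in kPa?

Pressure head ψ = h − z = 227.27 − 125.74 = 101.53 m.
P = ρgψ = 1000 × 9.81 × 101.53 = 996009 Pa ≈ 996 kPa.

P ≈ 996 kPa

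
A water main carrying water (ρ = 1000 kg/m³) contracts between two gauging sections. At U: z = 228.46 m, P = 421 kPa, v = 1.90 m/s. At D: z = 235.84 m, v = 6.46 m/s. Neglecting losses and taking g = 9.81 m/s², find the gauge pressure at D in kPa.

P₂ ≈ 330 kPa

Pressure head at U: ψ₁ = P₁/(ρg) = 421×1000 / (1000 × 9.81) = 42.92 m.
Velocity heads: v₁²/2g = 1.90²/19.62 = 0.184 m; v₂²/2g = 6.46²/19.62 = 2.127 m.
Total head H = z₁ + ψ₁ + v₁²/2g = 228.46 + 42.92 + 0.184 = 271.56 m.
ψ₂ = H − z₂ − v₂²/2g = 271.56 − 235.84 − 2.127 = 33.59 m.
P₂ = ρgψ₂ = 1000 × 9.81 × 33.59 ≈ 330 kPa.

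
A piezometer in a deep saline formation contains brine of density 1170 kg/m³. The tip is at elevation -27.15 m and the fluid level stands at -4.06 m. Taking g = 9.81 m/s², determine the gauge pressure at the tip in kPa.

Pressure head ψ = h − z = -4.06 − (-27.15) = 23.09 m.
P = ρgψ = 1170 × 9.81 × 23.09 = 265020 Pa ≈ 265 kPa.

P ≈ 265 kPa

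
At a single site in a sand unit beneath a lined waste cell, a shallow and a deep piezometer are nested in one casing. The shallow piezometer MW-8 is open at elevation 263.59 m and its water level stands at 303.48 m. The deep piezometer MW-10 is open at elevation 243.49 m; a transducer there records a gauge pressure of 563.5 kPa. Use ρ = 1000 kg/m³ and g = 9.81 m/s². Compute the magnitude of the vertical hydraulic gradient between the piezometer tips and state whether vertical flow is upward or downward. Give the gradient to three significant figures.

|i_v| ≈ 0.127; vertical flow is downward

Total head at MW-8: h = 303.48 m (water level in the standpipe).
Pressure head at MW-10: ψ = P/(ρg) = 563.5×1000 / (1000 × 9.81) = 57.44 m.
Total head at MW-10: h = z + ψ = 243.49 + 57.44 = 300.93 m.
Δh = h(MW-8) − h(MW-10) = 303.48 − 300.93 = 2.55 m.
Vertical separation Δz = 263.59 − 243.49 = 20.10 m.
|i_v| = |Δh| / Δz = 2.55 / 20.10 = 0.127.
Head is higher in the shallow piezometer, so vertical flow is downward (recharge condition).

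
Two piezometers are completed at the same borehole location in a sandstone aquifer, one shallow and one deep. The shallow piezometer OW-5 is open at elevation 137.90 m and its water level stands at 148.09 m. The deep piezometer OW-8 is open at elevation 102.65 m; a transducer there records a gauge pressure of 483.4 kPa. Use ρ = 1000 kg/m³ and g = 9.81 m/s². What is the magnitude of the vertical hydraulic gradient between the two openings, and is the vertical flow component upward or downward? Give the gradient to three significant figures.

Total head at OW-5: h = 148.09 m (water level in the standpipe).
Pressure head at OW-8: ψ = P/(ρg) = 483.4×1000 / (1000 × 9.81) = 49.28 m.
Total head at OW-8: h = z + ψ = 102.65 + 49.28 = 151.93 m.
Δh = h(OW-5) − h(OW-8) = 148.09 − 151.93 = -3.84 m.
Vertical separation Δz = 137.90 − 102.65 = 35.25 m.
|i_v| = |Δh| / Δz = 3.84 / 35.25 = 0.109.
Head is higher in the deep piezometer, so vertical flow is upward (discharge condition).

|i_v| ≈ 0.109; vertical flow is upward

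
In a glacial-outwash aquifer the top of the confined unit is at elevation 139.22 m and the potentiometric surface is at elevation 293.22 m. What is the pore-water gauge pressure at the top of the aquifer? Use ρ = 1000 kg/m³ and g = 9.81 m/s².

P ≈ 1510 kPa

Pressure head at the aquifer top: ψ = h − z = 293.22 − 139.22 = 154.00 m.
P = ρgψ = 1000 × 9.81 × 154.00 = 1510740 Pa ≈ 1510 kPa.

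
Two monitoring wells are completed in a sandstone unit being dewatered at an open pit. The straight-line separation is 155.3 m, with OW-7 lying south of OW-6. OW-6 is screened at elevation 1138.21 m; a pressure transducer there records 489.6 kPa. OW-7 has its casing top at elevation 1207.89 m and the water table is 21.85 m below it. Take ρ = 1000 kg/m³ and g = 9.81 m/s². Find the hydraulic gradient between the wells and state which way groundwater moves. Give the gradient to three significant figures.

Pressure head at OW-6: ψ = P/(ρg) = 489.6×1000 / (1000 × 9.81) = 49.91 m.
Total head at OW-6: h = z + ψ = 1138.21 + 49.91 = 1188.12 m.
Total head at OW-7: h = 1207.89 − 21.85 = 1186.04 m.
Head difference: h(OW-6) − h(OW-7) = 1188.12 − 1186.04 = 2.08 m.
Hydraulic gradient: i = |Δh| / L = 2.08 / 155.3 = 0.0134.
Flow is from higher to lower head: from OW-6 toward OW-7, i.e. toward the south.

i ≈ 0.0134; groundwater flows toward the south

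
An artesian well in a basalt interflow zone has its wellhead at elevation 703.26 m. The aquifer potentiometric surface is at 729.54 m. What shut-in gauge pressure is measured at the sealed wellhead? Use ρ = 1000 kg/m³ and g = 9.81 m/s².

P ≈ 258 kPa

Head above the cap: Δh = 729.54 − 703.26 = 26.28 m.
P = ρgΔh = 1000 × 9.81 × 26.28 = 257807 Pa ≈ 258 kPa.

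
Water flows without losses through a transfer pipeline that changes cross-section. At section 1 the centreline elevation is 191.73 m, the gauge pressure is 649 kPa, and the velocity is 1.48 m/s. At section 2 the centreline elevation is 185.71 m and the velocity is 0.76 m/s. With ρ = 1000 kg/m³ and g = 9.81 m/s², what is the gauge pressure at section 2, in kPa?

Pressure head at 1: ψ₁ = P₁/(ρg) = 649×1000 / (1000 × 9.81) = 66.16 m.
Velocity heads: v₁²/2g = 1.48²/19.62 = 0.112 m; v₂²/2g = 0.76²/19.62 = 0.029 m.
Total head H = z₁ + ψ₁ + v₁²/2g = 191.73 + 66.16 + 0.112 = 258.00 m.
ψ₂ = H − z₂ − v₂²/2g = 258.00 − 185.71 − 0.029 = 72.26 m.
P₂ = ρgψ₂ = 1000 × 9.81 × 72.26 ≈ 709 kPa.

P₂ ≈ 709 kPa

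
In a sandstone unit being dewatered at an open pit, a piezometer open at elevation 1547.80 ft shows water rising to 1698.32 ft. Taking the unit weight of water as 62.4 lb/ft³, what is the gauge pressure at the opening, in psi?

P ≈ 65.2 psi

Pressure head ψ = h − z = 1698.32 − 1547.80 = 150.52 ft.
P = γ·ψ / 144 = 62.4 × 150.52 / 144 = 65.2 psi.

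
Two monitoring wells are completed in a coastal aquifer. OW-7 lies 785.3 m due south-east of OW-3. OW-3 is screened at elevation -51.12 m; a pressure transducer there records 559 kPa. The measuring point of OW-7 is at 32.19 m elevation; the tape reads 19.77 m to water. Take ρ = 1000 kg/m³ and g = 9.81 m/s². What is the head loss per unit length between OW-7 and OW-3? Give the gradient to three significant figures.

Pressure head at OW-3: ψ = P/(ρg) = 559×1000 / (1000 × 9.81) = 56.98 m.
Total head at OW-3: h = z + ψ = -51.12 + 56.98 = 5.86 m.
Total head at OW-7: h = 32.19 − 19.77 = 12.42 m.
Head difference: h(OW-3) − h(OW-7) = 5.86 − 12.42 = -6.56 m.
Hydraulic gradient: i = |Δh| / L = 6.56 / 785.3 = 0.00835.

i ≈ 0.00835 m/m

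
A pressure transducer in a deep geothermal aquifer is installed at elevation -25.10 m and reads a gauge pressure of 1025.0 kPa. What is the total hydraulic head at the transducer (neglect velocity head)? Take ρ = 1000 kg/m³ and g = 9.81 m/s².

h ≈ 79.39 m

ψ = P/(ρg) = 1025.0×1000 / (1000 × 9.81) = 104.49 m.
h = z + ψ = -25.10 + 104.49 = 79.39 m.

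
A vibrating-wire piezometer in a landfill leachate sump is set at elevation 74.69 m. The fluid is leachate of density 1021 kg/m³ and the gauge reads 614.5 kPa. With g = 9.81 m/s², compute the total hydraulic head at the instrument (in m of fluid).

h ≈ 136.04 m

ψ = P/(ρg) = 614.5×1000 / (1021 × 9.81) = 61.35 m.
h = z + ψ = 74.69 + 61.35 = 136.04 m.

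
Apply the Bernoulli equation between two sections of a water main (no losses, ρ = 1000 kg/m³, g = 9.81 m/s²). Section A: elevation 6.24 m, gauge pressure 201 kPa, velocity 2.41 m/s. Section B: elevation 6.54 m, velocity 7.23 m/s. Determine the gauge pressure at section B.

P₂ ≈ 175 kPa

Pressure head at A: ψ₁ = P₁/(ρg) = 201×1000 / (1000 × 9.81) = 20.49 m.
Velocity heads: v₁²/2g = 2.41²/19.62 = 0.296 m; v₂²/2g = 7.23²/19.62 = 2.664 m.
Total head H = z₁ + ψ₁ + v₁²/2g = 6.24 + 20.49 + 0.296 = 27.03 m.
ψ₂ = H − z₂ − v₂²/2g = 27.03 − 6.54 − 2.664 = 17.83 m.
P₂ = ρgψ₂ = 1000 × 9.81 × 17.83 ≈ 175 kPa.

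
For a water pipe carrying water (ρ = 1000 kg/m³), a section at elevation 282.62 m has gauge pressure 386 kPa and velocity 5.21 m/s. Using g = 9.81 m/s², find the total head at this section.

Pressure head ψ = P/(ρg) = 386×1000 / (1000 × 9.81) = 39.35 m.
Velocity head = v²/(2g) = 5.21² / (2 × 9.81) = 1.383 m.
h = z + ψ + v²/(2g) = 282.62 + 39.35 + 1.383 = 323.35 m.

h ≈ 323.35 m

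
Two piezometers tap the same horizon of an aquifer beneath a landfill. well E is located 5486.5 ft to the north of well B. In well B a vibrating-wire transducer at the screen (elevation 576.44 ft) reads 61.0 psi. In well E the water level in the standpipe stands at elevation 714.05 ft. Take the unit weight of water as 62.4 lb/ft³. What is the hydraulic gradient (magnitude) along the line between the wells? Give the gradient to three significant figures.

i ≈ 0.000576

Pressure head at well B: ψ = 144·P/γ = 144 × 61.0 / 62.4 = 140.77 ft.
Total head at well B: h = z + ψ = 576.44 + 140.77 = 717.21 ft.
Total head at well E: h = 714.05 ft (water level in the piezometer is the total head).
Head difference: h(well B) − h(well E) = 717.21 − 714.05 = 3.16 ft.
Hydraulic gradient: i = |Δh| / L = 3.16 / 5486.5 = 0.000576.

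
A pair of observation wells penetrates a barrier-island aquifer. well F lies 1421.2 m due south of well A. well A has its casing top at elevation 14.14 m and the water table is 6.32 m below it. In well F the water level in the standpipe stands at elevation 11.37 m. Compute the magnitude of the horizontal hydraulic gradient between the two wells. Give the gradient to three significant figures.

i ≈ 0.00250

Total head at well A: h = 14.14 − 6.32 = 7.82 m.
Total head at well F: h = 11.37 m (water level in the piezometer is the total head).
Head difference: h(well A) − h(well F) = 7.82 − 11.37 = -3.55 m.
Hydraulic gradient: i = |Δh| / L = 3.55 / 1421.2 = 0.00250.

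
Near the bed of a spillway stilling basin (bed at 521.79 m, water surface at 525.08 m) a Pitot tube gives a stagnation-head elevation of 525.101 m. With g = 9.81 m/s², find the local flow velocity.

Near the bed, under hydrostatic conditions, the piezometric head (z + ψ) equals the free-surface elevation, 525.08 m.
Velocity head = total − piezometric = 525.101 − 525.08 = 0.021 m.
v = √(2g·h_v) = √(2 × 9.81 × 0.021) = 0.642 m/s.

v ≈ 0.642 m/s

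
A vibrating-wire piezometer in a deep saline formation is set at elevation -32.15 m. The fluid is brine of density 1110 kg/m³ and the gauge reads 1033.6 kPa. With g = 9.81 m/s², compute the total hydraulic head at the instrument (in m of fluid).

h ≈ 62.77 m

ψ = P/(ρg) = 1033.6×1000 / (1110 × 9.81) = 94.92 m.
h = z + ψ = -32.15 + 94.92 = 62.77 m.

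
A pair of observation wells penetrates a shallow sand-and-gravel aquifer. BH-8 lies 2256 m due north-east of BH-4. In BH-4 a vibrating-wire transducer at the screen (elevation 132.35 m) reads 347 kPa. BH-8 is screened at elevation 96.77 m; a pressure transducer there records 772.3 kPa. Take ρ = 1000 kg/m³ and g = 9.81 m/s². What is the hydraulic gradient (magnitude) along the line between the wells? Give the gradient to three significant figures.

Pressure head at BH-4: ψ = P/(ρg) = 347×1000 / (1000 × 9.81) = 35.37 m.
Total head at BH-4: h = z + ψ = 132.35 + 35.37 = 167.72 m.
Pressure head at BH-8: ψ = P/(ρg) = 772.3×1000 / (1000 × 9.81) = 78.73 m.
Total head at BH-8: h = z + ψ = 96.77 + 78.73 = 175.50 m.
Head difference: h(BH-4) − h(BH-8) = 167.72 − 175.50 = -7.78 m.
Hydraulic gradient: i = |Δh| / L = 7.78 / 2256 = 0.00345.

i ≈ 0.00345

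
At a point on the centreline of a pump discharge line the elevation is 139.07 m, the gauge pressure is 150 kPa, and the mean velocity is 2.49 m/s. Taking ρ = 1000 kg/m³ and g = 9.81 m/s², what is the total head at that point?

Pressure head ψ = P/(ρg) = 150×1000 / (1000 × 9.81) = 15.29 m.
Velocity head = v²/(2g) = 2.49² / (2 × 9.81) = 0.316 m.
h = z + ψ + v²/(2g) = 139.07 + 15.29 + 0.316 = 154.68 m.

h ≈ 154.68 m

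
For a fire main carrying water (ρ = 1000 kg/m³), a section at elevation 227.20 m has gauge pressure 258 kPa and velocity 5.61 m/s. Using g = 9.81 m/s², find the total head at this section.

h ≈ 255.10 m

Pressure head ψ = P/(ρg) = 258×1000 / (1000 × 9.81) = 26.30 m.
Velocity head = v²/(2g) = 5.61² / (2 × 9.81) = 1.604 m.
h = z + ψ + v²/(2g) = 227.20 + 26.30 + 1.604 = 255.10 m.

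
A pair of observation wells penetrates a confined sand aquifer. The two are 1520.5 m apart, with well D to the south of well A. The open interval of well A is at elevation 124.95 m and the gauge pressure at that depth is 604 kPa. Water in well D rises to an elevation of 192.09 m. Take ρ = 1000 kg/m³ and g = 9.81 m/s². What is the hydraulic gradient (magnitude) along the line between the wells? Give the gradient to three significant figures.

Pressure head at well A: ψ = P/(ρg) = 604×1000 / (1000 × 9.81) = 61.57 m.
Total head at well A: h = z + ψ = 124.95 + 61.57 = 186.52 m.
Total head at well D: h = 192.09 m (water level in the piezometer is the total head).
Head difference: h(well A) − h(well D) = 186.52 − 192.09 = -5.57 m.
Hydraulic gradient: i = |Δh| / L = 5.57 / 1520.5 = 0.00366.

i ≈ 0.00366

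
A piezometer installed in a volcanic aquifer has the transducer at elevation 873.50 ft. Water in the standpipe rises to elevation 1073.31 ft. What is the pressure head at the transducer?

Total head h = 1073.31 ft (the water-surface elevation in the piezometer).
Pressure head ψ = h − z = 1073.31 − 873.50 = 199.81 ft.

ψ ≈ 199.81 ft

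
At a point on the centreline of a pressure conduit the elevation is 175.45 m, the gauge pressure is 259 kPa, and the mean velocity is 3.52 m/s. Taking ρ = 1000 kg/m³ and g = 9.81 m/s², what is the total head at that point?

h ≈ 202.48 m

Pressure head ψ = P/(ρg) = 259×1000 / (1000 × 9.81) = 26.40 m.
Velocity head = v²/(2g) = 3.52² / (2 × 9.81) = 0.632 m.
h = z + ψ + v²/(2g) = 175.45 + 26.40 + 0.632 = 202.48 m.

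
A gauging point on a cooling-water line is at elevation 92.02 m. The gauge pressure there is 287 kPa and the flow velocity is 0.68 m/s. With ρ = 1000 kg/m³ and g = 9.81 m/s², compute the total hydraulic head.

Pressure head ψ = P/(ρg) = 287×1000 / (1000 × 9.81) = 29.26 m.
Velocity head = v²/(2g) = 0.68² / (2 × 9.81) = 0.024 m.
h = z + ψ + v²/(2g) = 92.02 + 29.26 + 0.024 = 121.30 m.

h ≈ 121.30 m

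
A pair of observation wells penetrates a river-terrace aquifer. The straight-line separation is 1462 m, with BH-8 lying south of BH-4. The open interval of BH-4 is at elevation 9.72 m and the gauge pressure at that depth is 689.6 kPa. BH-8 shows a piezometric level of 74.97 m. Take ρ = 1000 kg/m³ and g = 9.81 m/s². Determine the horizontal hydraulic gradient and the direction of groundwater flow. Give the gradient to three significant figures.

Pressure head at BH-4: ψ = P/(ρg) = 689.6×1000 / (1000 × 9.81) = 70.30 m.
Total head at BH-4: h = z + ψ = 9.72 + 70.30 = 80.02 m.
Total head at BH-8: h = 74.97 m (water level in the piezometer is the total head).
Head difference: h(BH-4) − h(BH-8) = 80.02 − 74.97 = 5.05 m.
Hydraulic gradient: i = |Δh| / L = 5.05 / 1462 = 0.00345.
Flow is from higher to lower head: from BH-4 toward BH-8, i.e. toward the south.

i ≈ 0.00345; groundwater flows toward the south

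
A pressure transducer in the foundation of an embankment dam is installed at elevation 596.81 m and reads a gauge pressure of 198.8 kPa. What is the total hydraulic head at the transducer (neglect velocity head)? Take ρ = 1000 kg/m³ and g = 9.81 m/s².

h ≈ 617.08 m

ψ = P/(ρg) = 198.8×1000 / (1000 × 9.81) = 20.27 m.
h = z + ψ = 596.81 + 20.27 = 617.08 m.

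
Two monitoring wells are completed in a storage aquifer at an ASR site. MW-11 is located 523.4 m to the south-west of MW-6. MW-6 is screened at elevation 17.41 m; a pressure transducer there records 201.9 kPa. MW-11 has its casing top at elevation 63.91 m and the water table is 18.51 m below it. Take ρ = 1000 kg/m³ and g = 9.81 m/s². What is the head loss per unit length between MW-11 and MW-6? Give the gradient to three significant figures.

Pressure head at MW-6: ψ = P/(ρg) = 201.9×1000 / (1000 × 9.81) = 20.58 m.
Total head at MW-6: h = z + ψ = 17.41 + 20.58 = 37.99 m.
Total head at MW-11: h = 63.91 − 18.51 = 45.40 m.
Head difference: h(MW-6) − h(MW-11) = 37.99 − 45.40 = -7.41 m.
Hydraulic gradient: i = |Δh| / L = 7.41 / 523.4 = 0.0142.

i ≈ 0.0142 m/m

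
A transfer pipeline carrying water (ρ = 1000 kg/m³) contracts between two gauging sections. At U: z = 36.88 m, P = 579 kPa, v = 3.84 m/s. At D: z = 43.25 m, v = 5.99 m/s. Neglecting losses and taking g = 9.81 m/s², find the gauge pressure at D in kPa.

P₂ ≈ 506 kPa

Pressure head at U: ψ₁ = P₁/(ρg) = 579×1000 / (1000 × 9.81) = 59.02 m.
Velocity heads: v₁²/2g = 3.84²/19.62 = 0.752 m; v₂²/2g = 5.99²/19.62 = 1.829 m.
Total head H = z₁ + ψ₁ + v₁²/2g = 36.88 + 59.02 + 0.752 = 96.65 m.
ψ₂ = H − z₂ − v₂²/2g = 96.65 − 43.25 − 1.829 = 51.57 m.
P₂ = ρgψ₂ = 1000 × 9.81 × 51.57 ≈ 506 kPa.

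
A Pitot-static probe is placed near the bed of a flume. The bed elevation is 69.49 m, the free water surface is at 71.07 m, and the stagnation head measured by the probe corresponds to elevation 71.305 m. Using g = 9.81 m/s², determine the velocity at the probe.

Near the bed, under hydrostatic conditions, the piezometric head (z + ψ) equals the free-surface elevation, 71.07 m.
Velocity head = total − piezometric = 71.305 − 71.07 = 0.235 m.
v = √(2g·h_v) = √(2 × 9.81 × 0.235) = 2.15 m/s.

v ≈ 2.15 m/s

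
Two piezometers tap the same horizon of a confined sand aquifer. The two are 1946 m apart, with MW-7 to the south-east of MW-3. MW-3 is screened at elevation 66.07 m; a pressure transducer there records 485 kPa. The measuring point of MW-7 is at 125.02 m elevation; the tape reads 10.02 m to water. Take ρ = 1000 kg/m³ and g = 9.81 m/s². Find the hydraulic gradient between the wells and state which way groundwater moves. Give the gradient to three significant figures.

i ≈ 0.000262; groundwater flows toward the south-east

Pressure head at MW-3: ψ = P/(ρg) = 485×1000 / (1000 × 9.81) = 49.44 m.
Total head at MW-3: h = z + ψ = 66.07 + 49.44 = 115.51 m.
Total head at MW-7: h = 125.02 − 10.02 = 115.00 m.
Head difference: h(MW-3) − h(MW-7) = 115.51 − 115.00 = 0.51 m.
Hydraulic gradient: i = |Δh| / L = 0.51 / 1946 = 0.000262.
Flow is from higher to lower head: from MW-3 toward MW-7, i.e. toward the south-east.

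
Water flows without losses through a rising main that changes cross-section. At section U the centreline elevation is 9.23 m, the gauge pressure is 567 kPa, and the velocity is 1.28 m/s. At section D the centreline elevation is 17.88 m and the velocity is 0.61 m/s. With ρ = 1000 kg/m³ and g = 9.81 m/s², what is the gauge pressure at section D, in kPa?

P₂ ≈ 483 kPa

Pressure head at U: ψ₁ = P₁/(ρg) = 567×1000 / (1000 × 9.81) = 57.80 m.
Velocity heads: v₁²/2g = 1.28²/19.62 = 0.084 m; v₂²/2g = 0.61²/19.62 = 0.019 m.
Total head H = z₁ + ψ₁ + v₁²/2g = 9.23 + 57.80 + 0.084 = 67.11 m.
ψ₂ = H − z₂ − v₂²/2g = 67.11 − 17.88 − 0.019 = 49.21 m.
P₂ = ρgψ₂ = 1000 × 9.81 × 49.21 ≈ 483 kPa.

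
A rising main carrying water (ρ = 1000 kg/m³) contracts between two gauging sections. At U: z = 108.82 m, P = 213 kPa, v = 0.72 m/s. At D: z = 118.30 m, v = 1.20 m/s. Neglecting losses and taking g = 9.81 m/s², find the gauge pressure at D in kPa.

P₂ ≈ 120 kPa

Pressure head at U: ψ₁ = P₁/(ρg) = 213×1000 / (1000 × 9.81) = 21.71 m.
Velocity heads: v₁²/2g = 0.72²/19.62 = 0.026 m; v₂²/2g = 1.20²/19.62 = 0.073 m.
Total head H = z₁ + ψ₁ + v₁²/2g = 108.82 + 21.71 + 0.026 = 130.56 m.
ψ₂ = H − z₂ − v₂²/2g = 130.56 − 118.30 − 0.073 = 12.19 m.
P₂ = ρgψ₂ = 1000 × 9.81 × 12.19 ≈ 120 kPa.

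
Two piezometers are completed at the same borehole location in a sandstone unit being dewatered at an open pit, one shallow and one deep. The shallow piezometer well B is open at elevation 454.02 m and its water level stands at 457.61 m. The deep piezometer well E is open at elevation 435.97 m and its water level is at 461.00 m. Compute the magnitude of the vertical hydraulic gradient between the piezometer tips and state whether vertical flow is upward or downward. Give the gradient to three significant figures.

Total head at well B: h = 457.61 m (water level in the standpipe).
Total head at well E: h = 461.00 m.
Δh = h(well B) − h(well E) = 457.61 − 461.00 = -3.39 m.
Vertical separation Δz = 454.02 − 435.97 = 18.05 m.
|i_v| = |Δh| / Δz = 3.39 / 18.05 = 0.188.
Head is higher in the deep piezometer, so vertical flow is upward (discharge condition).

|i_v| ≈ 0.188; vertical flow is upward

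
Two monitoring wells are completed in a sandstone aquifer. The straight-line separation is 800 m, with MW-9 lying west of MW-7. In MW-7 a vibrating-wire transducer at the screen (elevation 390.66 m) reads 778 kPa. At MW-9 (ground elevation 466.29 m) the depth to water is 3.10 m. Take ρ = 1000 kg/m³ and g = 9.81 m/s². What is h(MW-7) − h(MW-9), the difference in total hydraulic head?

Δh ≈ 6.78 m

Pressure head at MW-7: ψ = P/(ρg) = 778×1000 / (1000 × 9.81) = 79.31 m.
Total head at MW-7: h = z + ψ = 390.66 + 79.31 = 469.97 m.
Total head at MW-9: h = 466.29 − 3.10 = 463.19 m.
Head difference: h(MW-7) − h(MW-9) = 469.97 − 463.19 = 6.78 m.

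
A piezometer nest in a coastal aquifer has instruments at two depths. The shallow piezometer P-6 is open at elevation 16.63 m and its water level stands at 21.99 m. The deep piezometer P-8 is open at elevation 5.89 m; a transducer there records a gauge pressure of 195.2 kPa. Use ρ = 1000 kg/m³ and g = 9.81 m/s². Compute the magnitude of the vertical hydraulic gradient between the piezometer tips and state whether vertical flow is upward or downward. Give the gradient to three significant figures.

Total head at P-6: h = 21.99 m (water level in the standpipe).
Pressure head at P-8: ψ = P/(ρg) = 195.2×1000 / (1000 × 9.81) = 19.90 m.
Total head at P-8: h = z + ψ = 5.89 + 19.90 = 25.79 m.
Δh = h(P-6) − h(P-8) = 21.99 − 25.79 = -3.80 m.
Vertical separation Δz = 16.63 − 5.89 = 10.74 m.
|i_v| = |Δh| / Δz = 3.80 / 10.74 = 0.354.
Head is higher in the deep piezometer, so vertical flow is upward (discharge condition).

|i_v| ≈ 0.354; vertical flow is upward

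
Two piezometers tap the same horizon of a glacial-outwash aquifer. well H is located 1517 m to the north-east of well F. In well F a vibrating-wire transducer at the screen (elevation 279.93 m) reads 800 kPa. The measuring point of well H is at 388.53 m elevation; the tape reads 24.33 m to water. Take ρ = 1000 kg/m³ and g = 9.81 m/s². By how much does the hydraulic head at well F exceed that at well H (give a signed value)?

Δh ≈ -2.72 m

Pressure head at well F: ψ = P/(ρg) = 800×1000 / (1000 × 9.81) = 81.55 m.
Total head at well F: h = z + ψ = 279.93 + 81.55 = 361.48 m.
Total head at well H: h = 388.53 − 24.33 = 364.20 m.
Head difference: h(well F) − h(well H) = 361.48 − 364.20 = -2.72 m.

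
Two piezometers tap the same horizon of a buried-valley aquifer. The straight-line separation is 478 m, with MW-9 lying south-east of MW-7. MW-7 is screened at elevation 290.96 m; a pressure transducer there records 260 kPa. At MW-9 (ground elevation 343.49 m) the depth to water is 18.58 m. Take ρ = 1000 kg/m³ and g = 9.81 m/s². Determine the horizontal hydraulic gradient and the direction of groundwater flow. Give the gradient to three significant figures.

i ≈ 0.0156; groundwater flows toward the north-west

Pressure head at MW-7: ψ = P/(ρg) = 260×1000 / (1000 × 9.81) = 26.50 m.
Total head at MW-7: h = z + ψ = 290.96 + 26.50 = 317.46 m.
Total head at MW-9: h = 343.49 − 18.58 = 324.91 m.
Head difference: h(MW-7) − h(MW-9) = 317.46 − 324.91 = -7.45 m.
Hydraulic gradient: i = |Δh| / L = 7.45 / 478 = 0.0156.
Flow is from higher to lower head: from MW-9 toward MW-7, i.e. toward the north-west.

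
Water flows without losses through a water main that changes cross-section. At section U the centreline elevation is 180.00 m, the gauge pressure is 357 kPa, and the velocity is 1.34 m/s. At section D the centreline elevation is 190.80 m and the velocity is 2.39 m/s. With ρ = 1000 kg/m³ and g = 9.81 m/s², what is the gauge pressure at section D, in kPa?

P₂ ≈ 249 kPa

Pressure head at U: ψ₁ = P₁/(ρg) = 357×1000 / (1000 × 9.81) = 36.39 m.
Velocity heads: v₁²/2g = 1.34²/19.62 = 0.092 m; v₂²/2g = 2.39²/19.62 = 0.291 m.
Total head H = z₁ + ψ₁ + v₁²/2g = 180.00 + 36.39 + 0.092 = 216.48 m.
ψ₂ = H − z₂ − v₂²/2g = 216.48 − 190.80 − 0.291 = 25.39 m.
P₂ = ρgψ₂ = 1000 × 9.81 × 25.39 ≈ 249 kPa.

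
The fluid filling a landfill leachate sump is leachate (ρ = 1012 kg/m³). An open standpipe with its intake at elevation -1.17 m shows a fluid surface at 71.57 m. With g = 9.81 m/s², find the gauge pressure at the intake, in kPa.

P ≈ 722 kPa

Pressure head ψ = h − z = 71.57 − (-1.17) = 72.74 m.
P = ρgψ = 1012 × 9.81 × 72.74 = 722142 Pa ≈ 722 kPa.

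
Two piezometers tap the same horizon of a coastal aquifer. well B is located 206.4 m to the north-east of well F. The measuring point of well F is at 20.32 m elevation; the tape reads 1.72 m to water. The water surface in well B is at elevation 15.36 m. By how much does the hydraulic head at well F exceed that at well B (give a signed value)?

Total head at well F: h = 20.32 − 1.72 = 18.60 m.
Total head at well B: h = 15.36 m (water level in the piezometer is the total head).
Head difference: h(well F) − h(well B) = 18.60 − 15.36 = 3.24 m.

Δh ≈ 3.24 m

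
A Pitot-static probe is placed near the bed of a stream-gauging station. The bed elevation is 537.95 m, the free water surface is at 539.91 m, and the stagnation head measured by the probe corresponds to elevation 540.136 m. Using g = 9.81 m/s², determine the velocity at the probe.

v ≈ 2.11 m/s

Near the bed, under hydrostatic conditions, the piezometric head (z + ψ) equals the free-surface elevation, 539.91 m.
Velocity head = total − piezometric = 540.136 − 539.91 = 0.226 m.
v = √(2g·h_v) = √(2 × 9.81 × 0.226) = 2.11 m/s.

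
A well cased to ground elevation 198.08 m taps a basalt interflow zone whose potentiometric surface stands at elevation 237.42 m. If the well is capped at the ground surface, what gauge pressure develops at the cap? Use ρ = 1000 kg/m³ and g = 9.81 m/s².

P ≈ 386 kPa

Head above the cap: Δh = 237.42 − 198.08 = 39.34 m.
P = ρgΔh = 1000 × 9.81 × 39.34 = 385925 Pa ≈ 386 kPa.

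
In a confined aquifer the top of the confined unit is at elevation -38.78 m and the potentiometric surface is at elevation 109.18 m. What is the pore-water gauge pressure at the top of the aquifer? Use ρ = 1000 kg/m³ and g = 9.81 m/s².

P ≈ 1450 kPa

Pressure head at the aquifer top: ψ = h − z = 109.18 − (-38.78) = 147.96 m.
P = ρgψ = 1000 × 9.81 × 147.96 = 1451488 Pa ≈ 1450 kPa.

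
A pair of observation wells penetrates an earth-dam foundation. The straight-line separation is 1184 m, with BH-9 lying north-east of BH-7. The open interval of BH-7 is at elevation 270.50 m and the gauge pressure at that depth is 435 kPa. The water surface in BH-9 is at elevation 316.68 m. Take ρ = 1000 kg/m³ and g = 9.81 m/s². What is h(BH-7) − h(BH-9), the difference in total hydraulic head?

Δh ≈ -1.84 m

Pressure head at BH-7: ψ = P/(ρg) = 435×1000 / (1000 × 9.81) = 44.34 m.
Total head at BH-7: h = z + ψ = 270.50 + 44.34 = 314.84 m.
Total head at BH-9: h = 316.68 m (water level in the piezometer is the total head).
Head difference: h(BH-7) − h(BH-9) = 314.84 − 316.68 = -1.84 m.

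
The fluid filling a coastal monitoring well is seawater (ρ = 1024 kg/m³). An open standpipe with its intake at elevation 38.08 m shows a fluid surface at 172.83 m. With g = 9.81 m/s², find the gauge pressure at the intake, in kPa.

P ≈ 1350 kPa

Pressure head ψ = h − z = 172.83 − 38.08 = 134.75 m.
P = ρgψ = 1024 × 9.81 × 134.75 = 1353623 Pa ≈ 1350 kPa.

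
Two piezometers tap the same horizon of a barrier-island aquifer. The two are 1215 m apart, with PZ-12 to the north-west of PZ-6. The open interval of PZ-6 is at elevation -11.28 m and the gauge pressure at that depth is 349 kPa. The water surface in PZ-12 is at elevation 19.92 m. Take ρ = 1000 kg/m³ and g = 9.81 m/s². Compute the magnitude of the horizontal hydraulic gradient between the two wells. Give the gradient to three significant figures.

i ≈ 0.00360

Pressure head at PZ-6: ψ = P/(ρg) = 349×1000 / (1000 × 9.81) = 35.58 m.
Total head at PZ-6: h = z + ψ = -11.28 + 35.58 = 24.30 m.
Total head at PZ-12: h = 19.92 m (water level in the piezometer is the total head).
Head difference: h(PZ-6) − h(PZ-12) = 24.30 − 19.92 = 4.38 m.
Hydraulic gradient: i = |Δh| / L = 4.38 / 1215 = 0.00360.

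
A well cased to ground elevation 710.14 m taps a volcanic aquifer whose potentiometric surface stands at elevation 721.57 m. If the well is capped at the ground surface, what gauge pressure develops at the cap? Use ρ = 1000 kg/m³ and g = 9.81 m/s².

Head above the cap: Δh = 721.57 − 710.14 = 11.43 m.
P = ρgΔh = 1000 × 9.81 × 11.43 = 112128 Pa ≈ 112 kPa.

P ≈ 112 kPa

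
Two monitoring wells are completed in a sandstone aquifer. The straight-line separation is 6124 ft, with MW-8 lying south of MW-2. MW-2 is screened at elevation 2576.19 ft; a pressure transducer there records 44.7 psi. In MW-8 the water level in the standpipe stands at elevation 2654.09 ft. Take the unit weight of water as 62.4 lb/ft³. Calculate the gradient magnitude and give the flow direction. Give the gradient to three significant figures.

Pressure head at MW-2: ψ = 144·P/γ = 144 × 44.7 / 62.4 = 103.15 ft.
Total head at MW-2: h = z + ψ = 2576.19 + 103.15 = 2679.34 ft.
Total head at MW-8: h = 2654.09 ft (water level in the piezometer is the total head).
Head difference: h(MW-2) − h(MW-8) = 2679.34 − 2654.09 = 25.25 ft.
Hydraulic gradient: i = |Δh| / L = 25.25 / 6124 = 0.00412.
Flow is from higher to lower head: from MW-2 toward MW-8, i.e. toward the south.

i ≈ 0.00412; groundwater flows toward the south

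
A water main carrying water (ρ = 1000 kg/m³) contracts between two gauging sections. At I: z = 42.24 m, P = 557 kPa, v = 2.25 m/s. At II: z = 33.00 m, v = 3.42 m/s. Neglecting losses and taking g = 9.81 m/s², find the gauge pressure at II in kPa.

Pressure head at I: ψ₁ = P₁/(ρg) = 557×1000 / (1000 × 9.81) = 56.78 m.
Velocity heads: v₁²/2g = 2.25²/19.62 = 0.258 m; v₂²/2g = 3.42²/19.62 = 0.596 m.
Total head H = z₁ + ψ₁ + v₁²/2g = 42.24 + 56.78 + 0.258 = 99.28 m.
ψ₂ = H − z₂ − v₂²/2g = 99.28 − 33.00 − 0.596 = 65.68 m.
P₂ = ρgψ₂ = 1000 × 9.81 × 65.68 ≈ 644 kPa.

P₂ ≈ 644 kPa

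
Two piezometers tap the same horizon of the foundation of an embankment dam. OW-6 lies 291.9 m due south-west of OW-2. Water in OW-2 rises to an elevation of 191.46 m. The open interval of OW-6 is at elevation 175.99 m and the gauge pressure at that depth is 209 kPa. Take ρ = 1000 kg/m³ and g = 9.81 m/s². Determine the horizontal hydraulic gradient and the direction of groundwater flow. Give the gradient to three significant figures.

i ≈ 0.0200; groundwater flows toward the north-east

Total head at OW-2: h = 191.46 m (water level in the piezometer is the total head).
Pressure head at OW-6: ψ = P/(ρg) = 209×1000 / (1000 × 9.81) = 21.30 m.
Total head at OW-6: h = z + ψ = 175.99 + 21.30 = 197.29 m.
Head difference: h(OW-2) − h(OW-6) = 191.46 − 197.29 = -5.83 m.
Hydraulic gradient: i = |Δh| / L = 5.83 / 291.9 = 0.0200.
Flow is from higher to lower head: from OW-6 toward OW-2, i.e. toward the north-east.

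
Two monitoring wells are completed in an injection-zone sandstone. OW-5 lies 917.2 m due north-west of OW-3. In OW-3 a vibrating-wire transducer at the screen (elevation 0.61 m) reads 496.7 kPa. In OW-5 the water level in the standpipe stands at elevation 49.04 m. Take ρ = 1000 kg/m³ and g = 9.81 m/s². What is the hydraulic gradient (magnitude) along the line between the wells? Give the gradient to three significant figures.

i ≈ 0.00240

Pressure head at OW-3: ψ = P/(ρg) = 496.7×1000 / (1000 × 9.81) = 50.63 m.
Total head at OW-3: h = z + ψ = 0.61 + 50.63 = 51.24 m.
Total head at OW-5: h = 49.04 m (water level in the piezometer is the total head).
Head difference: h(OW-3) − h(OW-5) = 51.24 − 49.04 = 2.20 m.
Hydraulic gradient: i = |Δh| / L = 2.20 / 917.2 = 0.00240.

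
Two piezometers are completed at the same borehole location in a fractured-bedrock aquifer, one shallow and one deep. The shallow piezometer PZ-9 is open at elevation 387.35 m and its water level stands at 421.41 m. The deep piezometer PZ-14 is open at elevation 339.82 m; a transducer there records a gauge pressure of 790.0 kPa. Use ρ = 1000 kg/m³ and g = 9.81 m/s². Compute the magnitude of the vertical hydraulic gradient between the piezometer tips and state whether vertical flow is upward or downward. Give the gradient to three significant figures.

Total head at PZ-9: h = 421.41 m (water level in the standpipe).
Pressure head at PZ-14: ψ = P/(ρg) = 790.0×1000 / (1000 × 9.81) = 80.53 m.
Total head at PZ-14: h = z + ψ = 339.82 + 80.53 = 420.35 m.
Δh = h(PZ-9) − h(PZ-14) = 421.41 − 420.35 = 1.06 m.
Vertical separation Δz = 387.35 − 339.82 = 47.53 m.
|i_v| = |Δh| / Δz = 1.06 / 47.53 = 0.0223.
Head is higher in the shallow piezometer, so vertical flow is downward (recharge condition).

|i_v| ≈ 0.0223; vertical flow is downward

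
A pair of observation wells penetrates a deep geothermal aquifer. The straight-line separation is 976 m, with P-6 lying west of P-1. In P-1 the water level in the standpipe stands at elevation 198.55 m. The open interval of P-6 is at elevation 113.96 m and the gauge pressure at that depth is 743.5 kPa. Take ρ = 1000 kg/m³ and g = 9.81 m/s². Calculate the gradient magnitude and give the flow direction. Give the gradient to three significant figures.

i ≈ 0.00902; groundwater flows toward the west

Total head at P-1: h = 198.55 m (water level in the piezometer is the total head).
Pressure head at P-6: ψ = P/(ρg) = 743.5×1000 / (1000 × 9.81) = 75.79 m.
Total head at P-6: h = z + ψ = 113.96 + 75.79 = 189.75 m.
Head difference: h(P-1) − h(P-6) = 198.55 − 189.75 = 8.80 m.
Hydraulic gradient: i = |Δh| / L = 8.80 / 976 = 0.00902.
Flow is from higher to lower head: from P-1 toward P-6, i.e. toward the west.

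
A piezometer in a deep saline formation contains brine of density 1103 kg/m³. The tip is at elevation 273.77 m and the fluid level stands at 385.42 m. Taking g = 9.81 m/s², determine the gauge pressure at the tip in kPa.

P ≈ 1210 kPa

Pressure head ψ = h − z = 385.42 − 273.77 = 111.65 m.
P = ρgψ = 1103 × 9.81 × 111.65 = 1208101 Pa ≈ 1210 kPa.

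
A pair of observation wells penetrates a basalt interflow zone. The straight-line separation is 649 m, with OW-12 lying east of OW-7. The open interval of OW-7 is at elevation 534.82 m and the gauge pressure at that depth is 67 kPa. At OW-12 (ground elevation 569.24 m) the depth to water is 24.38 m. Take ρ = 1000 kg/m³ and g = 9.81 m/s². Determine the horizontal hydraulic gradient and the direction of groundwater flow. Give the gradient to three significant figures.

i ≈ 0.00495; groundwater flows toward the west

Pressure head at OW-7: ψ = P/(ρg) = 67×1000 / (1000 × 9.81) = 6.83 m.
Total head at OW-7: h = z + ψ = 534.82 + 6.83 = 541.65 m.
Total head at OW-12: h = 569.24 − 24.38 = 544.86 m.
Head difference: h(OW-7) − h(OW-12) = 541.65 − 544.86 = -3.21 m.
Hydraulic gradient: i = |Δh| / L = 3.21 / 649 = 0.00495.
Flow is from higher to lower head: from OW-12 toward OW-7, i.e. toward the west.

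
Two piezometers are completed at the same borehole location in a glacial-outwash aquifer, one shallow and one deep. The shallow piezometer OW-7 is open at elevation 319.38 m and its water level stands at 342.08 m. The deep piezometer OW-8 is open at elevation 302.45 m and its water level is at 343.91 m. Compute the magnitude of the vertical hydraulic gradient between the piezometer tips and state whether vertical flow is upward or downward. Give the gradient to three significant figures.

|i_v| ≈ 0.108; vertical flow is upward

Total head at OW-7: h = 342.08 m (water level in the standpipe).
Total head at OW-8: h = 343.91 m.
Δh = h(OW-7) − h(OW-8) = 342.08 − 343.91 = -1.83 m.
Vertical separation Δz = 319.38 − 302.45 = 16.93 m.
|i_v| = |Δh| / Δz = 1.83 / 16.93 = 0.108.
Head is higher in the deep piezometer, so vertical flow is upward (discharge condition).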